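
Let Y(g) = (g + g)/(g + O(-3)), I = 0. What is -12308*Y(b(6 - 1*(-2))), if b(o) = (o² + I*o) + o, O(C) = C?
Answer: -590784/23 ≈ -25686.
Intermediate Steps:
b(o) = o + o² (b(o) = (o² + 0*o) + o = (o² + 0) + o = o² + o = o + o²)
Y(g) = 2*g/(-3 + g) (Y(g) = (g + g)/(g - 3) = (2*g)/(-3 + g) = 2*g/(-3 + g))
-12308*Y(b(6 - 1*(-2))) = -24616*(6 - 1*(-2))*(1 + (6 - 1*(-2)))/(-3 + (6 - 1*(-2))*(1 + (6 - 1*(-2)))) = -24616*(6 + 2)*(1 + (6 + 2))/(-3 + (6 + 2)*(1 + (6 + 2))) = -24616*8*(1 + 8)/(-3 + 8*(1 + 8)) = -24616*8*9/(-3 + 8*9) = -24616*72/(-3 + 72) = -24616*72/69 = -12308*48/23 = -590784/23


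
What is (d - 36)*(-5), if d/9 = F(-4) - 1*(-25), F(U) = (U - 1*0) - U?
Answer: -945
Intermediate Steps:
F(U) = 0 (F(U) = (U + 0) - U = U - U = 0)
d = 225 (d = 9*(0 - 1*(-25)) = 9*(0 + 25) = 9*25 = 225)
(d - 36)*(-5) = (225 - 36)*(-5) = 189*(-5) = -945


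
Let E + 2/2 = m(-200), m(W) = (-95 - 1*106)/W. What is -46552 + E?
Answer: -9310399/200 ≈ -46552.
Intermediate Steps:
m(W) = -201/W (m(W) = (-95 - 106)/W = -201/W)
E = 1/200 (E = -1 - 201/(-200) = -1 - 201*(-1/200) = -1 + 201/200 = 1/200 ≈ 0.0050000)
-46552 + E = -46552 + 1/200 = -9310399/200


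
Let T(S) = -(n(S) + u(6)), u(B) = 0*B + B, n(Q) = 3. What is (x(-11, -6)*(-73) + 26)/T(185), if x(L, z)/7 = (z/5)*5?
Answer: -3092/9 ≈ -343.56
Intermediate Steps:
u(B) = B (u(B) = 0 + B = B)
x(L, z) = 7*z (x(L, z) = 7*((z/5)*5) = 7*z)
T(S) = -9 (T(S) = -(3 + 6) = -1*9 = -9)
(x(-11, -6)*(-73) + 26)/T(185) = ((7*(-6))*(-73) + 26)/(-9) = (-42*(-73) + 26)*(-1/9) = (3066 + 26)*(-1/9) = 3092*(-1/9) = -3092/9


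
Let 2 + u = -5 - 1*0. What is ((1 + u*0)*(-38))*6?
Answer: -228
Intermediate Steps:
u = -7 (u = -2 + (-5 - 1*0) = -2 + (-5 + 0) = -2 - 5 = -7)
((1 + u*0)*(-38))*6 = ((1 - 7*0)*(-38))*6 = ((1 + 0)*(-38))*6 = (1*(-38))*6 = -38*6 = -228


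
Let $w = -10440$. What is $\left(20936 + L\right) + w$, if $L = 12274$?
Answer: $22770$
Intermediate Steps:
$\left(20936 + L\right) + w = \left(20936 + 12274\right) - 10440 = 33210 - 10440 = 22770$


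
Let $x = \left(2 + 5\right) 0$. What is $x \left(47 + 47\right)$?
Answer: $0$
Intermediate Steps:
$x = 0$ ($x = 7 \cdot 0 = 0$)
$x \left(47 + 47\right) = 0 \left(47 + 47\right) = 0 \cdot 94 = 0$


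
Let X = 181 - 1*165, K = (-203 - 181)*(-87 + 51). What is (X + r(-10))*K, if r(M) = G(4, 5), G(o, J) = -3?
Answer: 179712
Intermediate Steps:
r(M) = -3
K = 13824 (K = -384*(-36) = 13824)
X = 16 (X = 181 - 165 = 16)
(X + r(-10))*K = (16 - 3)*13824 = 13*13824 = 179712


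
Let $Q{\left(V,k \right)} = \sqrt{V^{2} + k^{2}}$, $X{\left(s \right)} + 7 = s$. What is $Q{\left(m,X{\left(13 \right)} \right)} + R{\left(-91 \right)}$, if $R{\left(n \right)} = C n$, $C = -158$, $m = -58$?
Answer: $14378 + 10 \sqrt{34} \approx 14436.0$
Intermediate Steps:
$X{\left(s \right)} = -7 + s$
$R{\left(n \right)} = - 158 n$
$Q{\left(m,X{\left(13 \right)} \right)} + R{\left(-91 \right)} = \sqrt{\left(-58\right)^{2} + \left(-7 + 13\right)^{2}} - -14378 = \sqrt{3364 + 6^{2}} + 14378 = \sqrt{3364 + 36} + 14378 = \sqrt{3400} + 14378 = 10 \sqrt{34} + 14378 = 14378 + 10 \sqrt{34}$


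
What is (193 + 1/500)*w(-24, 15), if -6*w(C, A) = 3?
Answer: -96501/1000 ≈ -96.501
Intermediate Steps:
w(C, A) = -½ (w(C, A) = -⅙*3 = -½)
(193 + 1/500)*w(-24, 15) = (193 + 1/500)*(-½) = (96501/500)*(-½) = -96501/1000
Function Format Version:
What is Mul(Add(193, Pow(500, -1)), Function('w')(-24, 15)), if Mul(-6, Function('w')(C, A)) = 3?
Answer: Rational(-96501, 1000) ≈ -96.501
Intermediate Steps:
Function('w')(C, A) = Rational(-1, 2) (Function('w')(C, A) = Mul(Rational(-1, 6), 3) = Rational(-1, 2))
Mul(Add(193, Pow(500, -1)), Function('w')(-24, 15)) = Mul(Add(193, Pow(500, -1)), Rational(-1, 2)) = Mul(Add(193, Rational(1, 500)), Rational(-1, 2)) = Mul(Rational(96501, 500), Rational(-1, 2)) = Rational(-96501, 1000)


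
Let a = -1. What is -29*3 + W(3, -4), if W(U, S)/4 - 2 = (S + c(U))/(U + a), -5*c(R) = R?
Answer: -441/5 ≈ -88.200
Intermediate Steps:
c(R) = -R/5
W(U, S) = 8 + 4*(S - U/5)/(-1 + U) (W(U, S) = 8 + 4*((S - U/5)/(U - 1)) = 8 + 4*((S - U/5)/(-1 + U)) = 8 + 4*(S - U/5)/(-1 + U))
-29*3 + W(3, -4) = -29*3 + 4*(-10 + 5*(-4) + 9*3)/(5*(-1 + 3)) = -87 + (⅘)*(-10 - 20 + 27)/2 = -87 + (⅘)*(½)*(-3) = -87 - 6/5 = -441/5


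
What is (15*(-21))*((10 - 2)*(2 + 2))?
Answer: -10080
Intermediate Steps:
(15*(-21))*((10 - 2)*(2 + 2)) = -2520*4 = -315*32 = -10080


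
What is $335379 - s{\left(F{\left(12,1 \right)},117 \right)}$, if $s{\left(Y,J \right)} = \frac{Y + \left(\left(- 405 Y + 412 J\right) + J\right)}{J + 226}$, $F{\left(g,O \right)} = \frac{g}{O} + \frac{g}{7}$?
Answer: $\frac{804945516}{2401} \approx 3.3525 \cdot 10^{5}$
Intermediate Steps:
$F{\left(g,O \right)} = \frac{g}{7} + \frac{g}{O}$ ($F{\left(g,O \right)} = \frac{g}{O} + g \frac{1}{7} = \frac{g}{O} + \frac{g}{7} = \frac{g}{7} + \frac{g}{O}$)
$s{\left(Y,J \right)} = \frac{- 404 Y + 413 J}{226 + J}$ ($s{\left(Y,J \right)} = \frac{Y + \left(- 405 Y + 413 J\right)}{226 + J} = \frac{- 404 Y + 413 J}{226 + J}$)
$335379 - s{\left(F{\left(12,1 \right)},117 \right)} = 335379 - \frac{- 404 \left(\frac{1}{7} \cdot 12 + \frac{12}{1}\right) + 413 \cdot 117}{226 + 117} = 335379 - \frac{- 404 \left(\frac{12}{7} + 12 \cdot 1\right) + 48321}{343} = 335379 - \frac{- 404 \left(\frac{12}{7} + 12\right) + 48321}{343} = 335379 - \frac{\left(-404\right) \frac{96}{7} + 48321}{343} = 335379 - \frac{- \frac{38784}{7} + 48321}{343} = 335379 - \frac{1}{343} \cdot \frac{299463}{7} = 335379 - \frac{299463}{2401} = \frac{804945516}{2401}$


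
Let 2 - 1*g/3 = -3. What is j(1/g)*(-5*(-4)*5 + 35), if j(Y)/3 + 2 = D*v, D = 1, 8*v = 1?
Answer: -6075/8 ≈ -759.38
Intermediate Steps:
g = 15 (g = 6 - 3*(-3) = 6 + 9 = 15)
v = 1/8 (v = (1/8)*1 = 1/8 ≈ 0.12500)
j(Y) = -45/8 (j(Y) = -6 + 3*(1*(1/8)) = -6 + 3*(1/8) = -6 + 3/8 = -45/8)
j(1/g)*(-5*(-4)*5 + 35) = -45*(-5*(-4)*5 + 35)/8 = -45*(20*5 + 35)/8 = -45*(100 + 35)/8 = -45/8*135 = -6075/8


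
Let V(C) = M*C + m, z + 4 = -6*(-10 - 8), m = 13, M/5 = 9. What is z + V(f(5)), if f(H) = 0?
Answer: 117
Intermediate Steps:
M = 45 (M = 5*9 = 45)
z = 104 (z = -4 - 6*(-10 - 8) = -4 - 6*(-18) = -4 + 108 = 104)
V(C) = 13 + 45*C (V(C) = 45*C + 13 = 13 + 45*C)
z + V(f(5)) = 104 + (13 + 45*0) = 104 + (13 + 0) = 104 + 13 = 117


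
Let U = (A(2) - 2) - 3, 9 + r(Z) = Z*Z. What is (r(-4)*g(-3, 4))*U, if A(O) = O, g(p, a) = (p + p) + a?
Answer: 42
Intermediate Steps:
g(p, a) = a + 2*p (g(p, a) = 2*p + a = a + 2*p)
r(Z) = -9 + Z² (r(Z) = -9 + Z*Z = -9 + Z²)
U = -3 (U = (2 - 2) - 3 = 0 - 3 = -3)
(r(-4)*g(-3, 4))*U = ((-9 + (-4)²)*(4 + 2*(-3)))*(-3) = ((-9 + 16)*(4 - 6))*(-3) = (7*(-2))*(-3) = -14*(-3) = 42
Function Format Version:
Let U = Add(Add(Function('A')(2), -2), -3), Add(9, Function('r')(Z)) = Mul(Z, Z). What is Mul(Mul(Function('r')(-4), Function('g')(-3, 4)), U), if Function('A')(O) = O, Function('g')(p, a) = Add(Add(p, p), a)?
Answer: 42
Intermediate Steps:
Function('g')(p, a) = Add(a, Mul(2, p)) (Function('g')(p, a) = Add(Mul(2, p), a) = Add(a, Mul(2, p)))
Function('r')(Z) = Add(-9, Pow(Z, 2)) (Function('r')(Z) = Add(-9, Mul(Z, Z)) = Add(-9, Pow(Z, 2)))
U = -3 (U = Add(Add(2, -2), -3) = Add(0, -3) = -3)
Mul(Mul(Function('r')(-4), Function('g')(-3, 4)), U) = Mul(Mul(Add(-9, Pow(-4, 2)), Add(4, Mul(2, -3))), -3) = Mul(Mul(Add(-9, 16), Add(4, -6)), -3) = Mul(Mul(7, -2), -3) = Mul(-14, -3) = 42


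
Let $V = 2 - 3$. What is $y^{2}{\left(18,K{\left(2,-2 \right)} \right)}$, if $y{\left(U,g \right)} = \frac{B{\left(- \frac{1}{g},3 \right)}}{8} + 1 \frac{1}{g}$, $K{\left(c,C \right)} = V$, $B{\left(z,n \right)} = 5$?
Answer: $\frac{9}{64} \approx 0.14063$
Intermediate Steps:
$V = -1$ ($V = 2 - 3 = -1$)
$K{\left(c,C \right)} = -1$
$y{\left(U,g \right)} = \frac{5}{8} + \frac{1}{g}$ ($y{\left(U,g \right)} = \frac{5}{8} + 1 \frac{1}{g} = 5 \cdot \frac{1}{8} + \frac{1}{g} = \frac{5}{8} + \frac{1}{g}$)
$y^{2}{\left(18,K{\left(2,-2 \right)} \right)} = \left(\frac{5}{8} + \frac{1}{-1}\right)^{2} = \left(\frac{5}{8} - 1\right)^{2} = \left(- \frac{3}{8}\right)^{2} = \frac{9}{64}$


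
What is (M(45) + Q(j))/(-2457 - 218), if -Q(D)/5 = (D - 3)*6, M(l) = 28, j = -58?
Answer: -1858/2675 ≈ -0.69458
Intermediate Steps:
Q(D) = 90 - 30*D (Q(D) = -5*(D - 3)*6 = -5*(-3 + D)*6 = -5*(-18 + 6*D) = 90 - 30*D)
(M(45) + Q(j))/(-2457 - 218) = (28 + (90 - 30*(-58)))/(-2457 - 218) = (28 + (90 + 1740))/(-2675) = (28 + 1830)*(-1/2675) = 1858*(-1/2675) = -1858/2675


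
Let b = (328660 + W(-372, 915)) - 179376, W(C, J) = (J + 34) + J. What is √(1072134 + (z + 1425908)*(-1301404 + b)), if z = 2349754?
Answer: 9*I*√53616997498 ≈ 2.084e+6*I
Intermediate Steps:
W(C, J) = 34 + 2*J (W(C, J) = (34 + J) + J = 34 + 2*J)
b = 151148 (b = (328660 + (34 + 2*915)) - 179376 = (328660 + (34 + 1830)) - 179376 = (328660 + 1864) - 179376 = 330524 - 179376 = 151148)
√(1072134 + (z + 1425908)*(-1301404 + b)) = √(1072134 + (2349754 + 1425908)*(-1301404 + 151148)) = √(1072134 + 3775662*(-1150256)) = √(1072134 - 4342977869472) = √(-4342976797338) = 9*I*√53616997498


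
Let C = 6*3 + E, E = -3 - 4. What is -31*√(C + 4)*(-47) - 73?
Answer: -73 + 1457*√15 ≈ 5569.9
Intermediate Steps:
E = -7
C = 11 (C = 6*3 - 7 = 18 - 7 = 11)
-31*√(C + 4)*(-47) - 73 = -31*√(11 + 4)*(-47) - 73 = -31*√15*(-47) - 73 = 1457*√15 - 73 = -73 + 1457*√15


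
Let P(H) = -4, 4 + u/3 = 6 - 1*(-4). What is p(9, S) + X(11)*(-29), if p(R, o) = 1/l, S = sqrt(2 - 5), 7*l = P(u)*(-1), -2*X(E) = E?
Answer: 645/4 ≈ 161.25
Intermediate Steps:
u = 18 (u = -12 + 3*(6 - 1*(-4)) = -12 + 3*(6 + 4) = -12 + 3*10 = -12 + 30 = 18)
X(E) = -E/2
l = 4/7 (l = (-4*(-1))/7 = (1/7)*4 = 4/7 ≈ 0.57143)
S = I*sqrt(3) (S = sqrt(-3) = I*sqrt(3) ≈ 1.732*I)
p(R, o) = 7/4 (p(R, o) = 1/(4/7) = 7/4)
p(9, S) + X(11)*(-29) = 7/4 - 1/2*11*(-29) = 7/4 - 11/2*(-29) = 7/4 + 319/2 = 645/4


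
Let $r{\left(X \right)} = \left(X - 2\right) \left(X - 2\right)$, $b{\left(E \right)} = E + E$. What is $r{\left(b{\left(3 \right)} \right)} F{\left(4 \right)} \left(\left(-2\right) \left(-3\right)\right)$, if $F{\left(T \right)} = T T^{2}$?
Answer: $6144$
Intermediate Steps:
$b{\left(E \right)} = 2 E$
$F{\left(T \right)} = T^{3}$
$r{\left(X \right)} = \left(-2 + X\right)^{2}$ ($r{\left(X \right)} = \left(-2 + X\right) \left(-2 + X\right) = \left(-2 + X\right)^{2}$)
$r{\left(b{\left(3 \right)} \right)} F{\left(4 \right)} \left(\left(-2\right) \left(-3\right)\right) = \left(-2 + 2 \cdot 3\right)^{2} \cdot 4^{3} \left(\left(-2\right) \left(-3\right)\right) = \left(-2 + 6\right)^{2} \cdot 64 \cdot 6 = 4^{2} \cdot 64 \cdot 6 = 16 \cdot 64 \cdot 6 = 1024 \cdot 6 = 6144$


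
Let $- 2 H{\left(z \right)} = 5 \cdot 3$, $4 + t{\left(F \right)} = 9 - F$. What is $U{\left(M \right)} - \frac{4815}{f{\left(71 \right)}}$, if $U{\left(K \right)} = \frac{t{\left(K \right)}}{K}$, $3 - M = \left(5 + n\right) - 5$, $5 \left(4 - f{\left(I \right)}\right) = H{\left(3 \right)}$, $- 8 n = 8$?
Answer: $- \frac{38509}{44} \approx -875.2$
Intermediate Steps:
$n = -1$ ($n = \left(- \frac{1}{8}\right) 8 = -1$)
$t{\left(F \right)} = 5 - F$ ($t{\left(F \right)} = -4 - \left(-9 + F\right) = 5 - F$)
$H{\left(z \right)} = - \frac{15}{2}$ ($H{\left(z \right)} = - \frac{5 \cdot 3}{2} = \left(- \frac{1}{2}\right) 15 = - \frac{15}{2}$)
$f{\left(I \right)} = \frac{11}{2}$ ($f{\left(I \right)} = 4 - - \frac{3}{2} = 4 + \frac{3}{2} = \frac{11}{2}$)
$M = 4$ ($M = 3 - \left(\left(5 - 1\right) - 5\right) = 3 - \left(4 - 5\right) = 3 - -1 = 3 + 1 = 4$)
$U{\left(K \right)} = \frac{5 - K}{K}$
$U{\left(M \right)} - \frac{4815}{f{\left(71 \right)}} = \frac{5 - 4}{4} - \frac{4815}{\frac{11}{2}} = \frac{5 - 4}{4} - 4815 \cdot \frac{2}{11} = \frac{1}{4} \cdot 1 - \frac{9630}{11} = \frac{1}{4} - \frac{9630}{11} = - \frac{38509}{44}$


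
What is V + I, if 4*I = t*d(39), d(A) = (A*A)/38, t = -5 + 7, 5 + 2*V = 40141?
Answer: 1526689/76 ≈ 20088.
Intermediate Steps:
V = 20068 (V = -5/2 + (½)*40141 = -5/2 + 40141/2 = 20068)
t = 2
d(A) = A²/38 (d(A) = A²*(1/38) = A²/38)
I = 1521/76 (I = (2*((1/38)*39²))/4 = (2*((1/38)*1521))/4 = (2*(1521/38))/4 = (¼)*(1521/19) = 1521/76 ≈ 20.013)
V + I = 20068 + 1521/76 = 1526689/76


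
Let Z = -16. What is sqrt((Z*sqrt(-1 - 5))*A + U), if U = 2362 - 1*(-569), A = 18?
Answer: sqrt(2931 - 288*I*sqrt(6)) ≈ 54.524 - 6.4692*I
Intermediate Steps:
U = 2931 (U = 2362 + 569 = 2931)
sqrt((Z*sqrt(-1 - 5))*A + U) = sqrt(-16*sqrt(-1 - 5)*18 + 2931) = sqrt(-16*I*sqrt(6)*18 + 2931) = sqrt(-288*I*sqrt(6) + 2931) = sqrt(2931 - 288*I*sqrt(6))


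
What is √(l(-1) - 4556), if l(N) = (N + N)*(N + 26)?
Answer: 7*I*√94 ≈ 67.868*I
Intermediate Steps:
l(N) = 2*N*(26 + N) (l(N) = (2*N)*(26 + N) = 2*N*(26 + N))
√(l(-1) - 4556) = √(2*(-1)*(26 - 1) - 4556) = √(2*(-1)*25 - 4556) = √(-50 - 4556) = √(-4606) = 7*I*√94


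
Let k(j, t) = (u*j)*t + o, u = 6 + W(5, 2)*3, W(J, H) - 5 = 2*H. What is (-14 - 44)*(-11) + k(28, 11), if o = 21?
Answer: 10823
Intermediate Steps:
W(J, H) = 5 + 2*H
u = 33 (u = 6 + (5 + 2*2)*3 = 6 + (5 + 4)*3 = 6 + 9*3 = 6 + 27 = 33)
k(j, t) = 21 + 33*j*t (k(j, t) = (33*j)*t + 21 = 33*j*t + 21 = 21 + 33*j*t)
(-14 - 44)*(-11) + k(28, 11) = (-14 - 44)*(-11) + (21 + 33*28*11) = -58*(-11) + (21 + 10164) = 638 + 10185 = 10823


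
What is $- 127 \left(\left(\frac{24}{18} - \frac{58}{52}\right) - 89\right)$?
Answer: $\frac{879475}{78} \approx 11275.0$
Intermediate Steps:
$- 127 \left(\left(\frac{24}{18} - \frac{58}{52}\right) - 89\right) = - 127 \left(\left(24 \cdot \frac{1}{18} - \frac{29}{26}\right) - 89\right) = - 127 \left(\left(\frac{4}{3} - \frac{29}{26}\right) - 89\right) = - 127 \left(\frac{17}{78} - 89\right) = \left(-127\right) \left(- \frac{6925}{78}\right) = \frac{879475}{78}$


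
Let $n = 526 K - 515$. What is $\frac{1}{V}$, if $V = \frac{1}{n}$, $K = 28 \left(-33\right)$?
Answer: $-486539$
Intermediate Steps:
$K = -924$
$n = -486539$ ($n = 526 \left(-924\right) - 515 = -486024 - 515 = -486539$)
$V = - \frac{1}{486539}$ ($V = \frac{1}{-486539} = - \frac{1}{486539} \approx -2.0553 \cdot 10^{-6}$)
$\frac{1}{V} = \frac{1}{- \frac{1}{486539}} = -486539$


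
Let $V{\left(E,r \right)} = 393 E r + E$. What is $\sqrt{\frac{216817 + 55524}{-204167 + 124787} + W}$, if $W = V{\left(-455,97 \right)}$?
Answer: $\frac{i \sqrt{6884434280705}}{630} \approx 4164.8 i$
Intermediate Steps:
$V{\left(E,r \right)} = E + 393 E r$ ($V{\left(E,r \right)} = 393 E r + E = E + 393 E r$)
$W = -17345510$ ($W = - 455 \left(1 + 393 \cdot 97\right) = - 455 \left(1 + 38121\right) = \left(-455\right) 38122 = -17345510$)
$\sqrt{\frac{216817 + 55524}{-204167 + 124787} + W} = \sqrt{\frac{216817 + 55524}{-204167 + 124787} - 17345510} = \sqrt{\frac{272341}{-79380} - 17345510} = \sqrt{272341 \left(- \frac{1}{79380}\right) - 17345510} = \sqrt{- \frac{272341}{79380} - 17345510} = \sqrt{- \frac{1376886856141}{79380}} = \frac{i \sqrt{6884434280705}}{630}$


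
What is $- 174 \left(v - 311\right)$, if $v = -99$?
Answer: $71340$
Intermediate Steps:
$- 174 \left(v - 311\right) = - 174 \left(-99 - 311\right) = \left(-174\right) \left(-410\right) = 71340$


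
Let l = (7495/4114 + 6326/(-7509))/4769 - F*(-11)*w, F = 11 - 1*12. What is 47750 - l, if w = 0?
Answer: 7034724407458709/147324071994 ≈ 47750.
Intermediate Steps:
F = -1 (F = 11 - 12 = -1)
l = 30254791/147324071994 (l = (7495/4114 + 6326/(-7509))/4769 - (-1*(-11))*0 = (7495*(1/4114) + 6326*(-1/7509))*(1/4769) - 11*0 = (7495/4114 - 6326/7509)*(1/4769) - 1*0 = (30254791/30892026)*(1/4769) + 0 = 30254791/147324071994 + 0 = 30254791/147324071994 ≈ 0.00020536)
47750 - l = 47750 - 1*30254791/147324071994 = 47750 - 30254791/147324071994 = 7034724407458709/147324071994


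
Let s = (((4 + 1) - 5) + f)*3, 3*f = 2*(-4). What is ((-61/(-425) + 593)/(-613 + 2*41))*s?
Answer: 2016688/225675 ≈ 8.9362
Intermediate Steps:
f = -8/3 (f = (2*(-4))/3 = (1/3)*(-8) = -8/3 ≈ -2.6667)
s = -8 (s = (((4 + 1) - 5) - 8/3)*3 = ((5 - 5) - 8/3)*3 = (0 - 8/3)*3 = -8/3*3 = -8)
((-61/(-425) + 593)/(-613 + 2*41))*s = ((-61/(-425) + 593)/(-613 + 2*41))*(-8) = ((-61*(-1/425) + 593)/(-613 + 82))*(-8) = ((61/425 + 593)/(-531))*(-8) = ((252086/425)*(-1/531))*(-8) = -252086/225675*(-8) = 2016688/225675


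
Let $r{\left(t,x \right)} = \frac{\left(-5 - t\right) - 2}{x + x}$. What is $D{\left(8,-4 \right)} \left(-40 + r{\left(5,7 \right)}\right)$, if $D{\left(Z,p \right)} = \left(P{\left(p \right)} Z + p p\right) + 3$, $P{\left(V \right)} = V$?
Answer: $\frac{3718}{7} \approx 531.14$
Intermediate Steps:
$r{\left(t,x \right)} = \frac{-7 - t}{2 x}$
$D{\left(Z,p \right)} = 3 + p^{2} + Z p$ ($D{\left(Z,p \right)} = \left(p Z + p p\right) + 3 = \left(Z p + p^{2}\right) + 3 = \left(p^{2} + Z p\right) + 3 = 3 + p^{2} + Z p$)
$D{\left(8,-4 \right)} \left(-40 + r{\left(5,7 \right)}\right) = \left(3 + \left(-4\right)^{2} + 8 \left(-4\right)\right) \left(-40 + \frac{-7 - 5}{2 \cdot 7}\right) = \left(3 + 16 - 32\right) \left(-40 + \frac{1}{2} \cdot \frac{1}{7} \left(-7 - 5\right)\right) = - 13 \left(-40 + \frac{1}{2} \cdot \frac{1}{7} \left(-12\right)\right) = - 13 \left(-40 - \frac{6}{7}\right) = \left(-13\right) \left(- \frac{286}{7}\right) = \frac{3718}{7}$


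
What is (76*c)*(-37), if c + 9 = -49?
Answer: 163096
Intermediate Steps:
c = -58 (c = -9 - 49 = -58)
(76*c)*(-37) = (76*(-58))*(-37) = -4408*(-37) = 163096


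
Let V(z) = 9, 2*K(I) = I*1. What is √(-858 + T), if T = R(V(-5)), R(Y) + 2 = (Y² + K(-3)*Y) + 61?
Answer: I*√2926/2 ≈ 27.046*I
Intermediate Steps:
K(I) = I/2 (K(I) = (I*1)/2 = I/2)
R(Y) = 59 + Y² - 3*Y/2 (R(Y) = -2 + ((Y² + ((½)*(-3))*Y) + 61) = -2 + ((Y² - 3*Y/2) + 61) = -2 + (61 + Y² - 3*Y/2) = 59 + Y² - 3*Y/2)
T = 253/2 (T = 59 + 9² - 3/2*9 = 59 + 81 - 27/2 = 253/2 ≈ 126.50)
√(-858 + T) = √(-858 + 253/2) = √(-1463/2) = I*√2926/2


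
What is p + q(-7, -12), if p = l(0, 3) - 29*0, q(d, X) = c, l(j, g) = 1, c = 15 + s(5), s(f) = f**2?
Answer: 41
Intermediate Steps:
c = 40 (c = 15 + 5**2 = 15 + 25 = 40)
q(d, X) = 40
p = 1 (p = 1 - 29*0 = 1 + 0 = 1)
p + q(-7, -12) = 1 + 40 = 41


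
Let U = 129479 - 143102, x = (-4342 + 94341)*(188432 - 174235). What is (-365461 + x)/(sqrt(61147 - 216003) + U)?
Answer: -17401343709066/185740985 - 2554700684*I*sqrt(38714)/185740985 ≈ -93686.0 - 2706.2*I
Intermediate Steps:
x = 1277715803 (x = 89999*14197 = 1277715803)
U = -13623
(-365461 + x)/(sqrt(61147 - 216003) + U) = (-365461 + 1277715803)/(sqrt(61147 - 216003) - 13623) = 1277350342/(sqrt(-154856) - 13623) = 1277350342/(2*I*sqrt(38714) - 13623) = 1277350342/(-13623 + 2*I*sqrt(38714))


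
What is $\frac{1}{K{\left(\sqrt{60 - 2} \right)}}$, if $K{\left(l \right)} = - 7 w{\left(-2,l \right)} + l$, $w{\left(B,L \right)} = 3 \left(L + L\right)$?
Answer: $- \frac{\sqrt{58}}{2378} \approx -0.0032026$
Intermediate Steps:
$w{\left(B,L \right)} = 6 L$ ($w{\left(B,L \right)} = 3 \cdot 2 L = 6 L$)
$K{\left(l \right)} = - 41 l$ ($K{\left(l \right)} = - 7 \cdot 6 l + l = - 42 l + l = - 41 l$)
$\frac{1}{K{\left(\sqrt{60 - 2} \right)}} = \frac{1}{\left(-41\right) \sqrt{60 - 2}} = \frac{1}{\left(-41\right) \sqrt{58}} = - \frac{\sqrt{58}}{2378}$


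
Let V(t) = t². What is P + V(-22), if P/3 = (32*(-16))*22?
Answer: -33308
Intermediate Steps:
P = -33792 (P = 3*((32*(-16))*22) = 3*(-512*22) = 3*(-11264) = -33792)
P + V(-22) = -33792 + (-22)² = -33792 + 484 = -33308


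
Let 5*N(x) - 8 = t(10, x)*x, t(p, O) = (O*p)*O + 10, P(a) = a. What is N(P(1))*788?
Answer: 22064/5 ≈ 4412.8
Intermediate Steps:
t(p, O) = 10 + p*O**2 (t(p, O) = p*O**2 + 10 = 10 + p*O**2)
N(x) = 8/5 + x*(10 + 10*x**2)/5 (N(x) = 8/5 + ((10 + 10*x**2)*x)/5 = 8/5 + (x*(10 + 10*x**2))/5 = 8/5 + x*(10 + 10*x**2)/5)
N(P(1))*788 = (8/5 + 2*1*(1 + 1**2))*788 = (8/5 + 2*1*(1 + 1))*788 = (8/5 + 2*1*2)*788 = (8/5 + 4)*788 = (28/5)*788 = 22064/5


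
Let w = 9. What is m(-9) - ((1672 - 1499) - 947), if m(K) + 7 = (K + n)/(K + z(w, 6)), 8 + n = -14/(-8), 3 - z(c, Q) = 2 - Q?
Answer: 6197/8 ≈ 774.63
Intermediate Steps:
z(c, Q) = 1 + Q (z(c, Q) = 3 - (2 - Q) = 3 + (-2 + Q) = 1 + Q)
n = -25/4 (n = -8 - 14/(-8) = -8 - 14*(-⅛) = -8 + 7/4 = -25/4 ≈ -6.2500)
m(K) = -7 + (-25/4 + K)/(7 + K) (m(K) = -7 + (K - 25/4)/(K + (1 + 6)) = -7 + (-25/4 + K)/(K + 7) = -7 + (-25/4 + K)/(7 + K))
m(-9) - ((1672 - 1499) - 947) = (-221 - 24*(-9))/(4*(7 - 9)) - ((1672 - 1499) - 947) = (¼)*(-221 + 216)/(-2) - (173 - 947) = (¼)*(-½)*(-5) - 1*(-774) = 5/8 + 774 = 6197/8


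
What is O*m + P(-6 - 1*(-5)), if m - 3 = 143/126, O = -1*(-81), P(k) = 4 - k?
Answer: 4759/14 ≈ 339.93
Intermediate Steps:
O = 81
m = 521/126 (m = 3 + 143/126 = 521/126 ≈ 4.1349)
O*m + P(-6 - 1*(-5)) = 81*(521/126) + (4 - (-6 - 1*(-5))) = 4689/14 + (4 - (-6 + 5)) = 4689/14 + (4 - 1*(-1)) = 4689/14 + (4 + 1) = 4689/14 + 5 = 4759/14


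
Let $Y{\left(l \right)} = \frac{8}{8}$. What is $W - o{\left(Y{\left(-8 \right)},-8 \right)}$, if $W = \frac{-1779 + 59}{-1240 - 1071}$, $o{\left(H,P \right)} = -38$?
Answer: $\frac{89538}{2311} \approx 38.744$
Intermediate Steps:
$Y{\left(l \right)} = 1$ ($Y{\left(l \right)} = 8 \cdot \frac{1}{8} = 1$)
$W = \frac{1720}{2311}$ ($W = - \frac{1720}{-2311} = \left(-1720\right) \left(- \frac{1}{2311}\right) = \frac{1720}{2311} \approx 0.74427$)
$W - o{\left(Y{\left(-8 \right)},-8 \right)} = \frac{1720}{2311} - -38 = \frac{1720}{2311} + 38 = \frac{89538}{2311}$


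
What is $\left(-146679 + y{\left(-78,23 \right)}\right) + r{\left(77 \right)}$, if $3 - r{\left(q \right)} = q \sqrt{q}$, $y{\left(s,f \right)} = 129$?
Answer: $-146547 - 77 \sqrt{77} \approx -1.4722 \cdot 10^{5}$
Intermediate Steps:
$r{\left(q \right)} = 3 - q^{\frac{3}{2}}$ ($r{\left(q \right)} = 3 - q \sqrt{q} = 3 - q^{\frac{3}{2}}$)
$\left(-146679 + y{\left(-78,23 \right)}\right) + r{\left(77 \right)} = \left(-146679 + 129\right) + \left(3 - 77^{\frac{3}{2}}\right) = -146550 + \left(3 - 77 \sqrt{77}\right) = -146547 - 77 \sqrt{77}$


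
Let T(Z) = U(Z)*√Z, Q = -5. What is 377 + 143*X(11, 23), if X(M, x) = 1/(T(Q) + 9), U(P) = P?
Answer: 78949/206 + 715*I*√5/206 ≈ 383.25 + 7.7611*I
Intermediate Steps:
T(Z) = Z^(3/2) (T(Z) = Z*√Z = Z^(3/2))
X(M, x) = 1/(9 - 5*I*√5) (X(M, x) = 1/((-5)^(3/2) + 9) = 1/(-5*I*√5 + 9) = 1/(9 - 5*I*√5))
377 + 143*X(11, 23) = 377 + 143*(9/206 + 5*I*√5/206) = 377 + (1287/206 + 715*I*√5/206) = 78949/206 + 715*I*√5/206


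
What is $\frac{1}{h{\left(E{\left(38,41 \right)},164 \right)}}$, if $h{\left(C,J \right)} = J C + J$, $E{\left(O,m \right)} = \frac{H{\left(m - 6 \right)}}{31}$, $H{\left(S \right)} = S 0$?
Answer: $\frac{1}{164} \approx 0.0060976$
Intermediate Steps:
$H{\left(S \right)} = 0$
$E{\left(O,m \right)} = 0$ ($E{\left(O,m \right)} = \frac{0}{31} = 0 \cdot \frac{1}{31} = 0$)
$h{\left(C,J \right)} = J + C J$ ($h{\left(C,J \right)} = C J + J = J + C J$)
$\frac{1}{h{\left(E{\left(38,41 \right)},164 \right)}} = \frac{1}{164 \left(1 + 0\right)} = \frac{1}{164 \cdot 1} = \frac{1}{164}$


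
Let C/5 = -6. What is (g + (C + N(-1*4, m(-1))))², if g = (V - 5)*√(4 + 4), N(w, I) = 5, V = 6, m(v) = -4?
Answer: 633 - 100*√2 ≈ 491.58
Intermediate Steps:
C = -30 (C = 5*(-6) = -30)
g = 2*√2 (g = (6 - 5)*√(4 + 4) = 1*√8 = 1*(2*√2) = 2*√2 ≈ 2.8284)
(g + (C + N(-1*4, m(-1))))² = (2*√2 + (-30 + 5))² = (2*√2 - 25)² = (-25 + 2*√2)²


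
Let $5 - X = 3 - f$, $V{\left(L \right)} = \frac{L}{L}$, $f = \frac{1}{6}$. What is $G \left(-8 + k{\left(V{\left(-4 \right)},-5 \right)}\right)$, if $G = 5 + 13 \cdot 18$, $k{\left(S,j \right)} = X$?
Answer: $- \frac{8365}{6} \approx -1394.2$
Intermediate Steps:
$f = \frac{1}{6} \approx 0.16667$
$V{\left(L \right)} = 1$
$X = \frac{13}{6}$ ($X = 5 - \left(3 - \frac{1}{6}\right) = 5 - \frac{17}{6} = \frac{13}{6} \approx 2.1667$)
$k{\left(S,j \right)} = \frac{13}{6}$
$G = 239$ ($G = 5 + 234 = 239$)
$G \left(-8 + k{\left(V{\left(-4 \right)},-5 \right)}\right) = 239 \left(-8 + \frac{13}{6}\right) = 239 \left(- \frac{35}{6}\right) = - \frac{8365}{6}$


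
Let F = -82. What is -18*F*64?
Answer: 94464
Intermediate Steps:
-18*F*64 = -18*(-82)*64 = 1476*64 = 94464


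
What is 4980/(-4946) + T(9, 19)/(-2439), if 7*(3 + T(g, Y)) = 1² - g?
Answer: -42440053/42221529 ≈ -1.0052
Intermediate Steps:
T(g, Y) = -20/7 - g/7 (T(g, Y) = -3 + (1² - g)/7 = -3 + (1 - g)/7 = -3 + (⅐ - g/7) = -20/7 - g/7)
4980/(-4946) + T(9, 19)/(-2439) = 4980/(-4946) + (-20/7 - ⅐*9)/(-2439) = 4980*(-1/4946) + (-20/7 - 9/7)*(-1/2439) = -2490/2473 - 29/7*(-1/2439) = -2490/2473 + 29/17073 = -42440053/42221529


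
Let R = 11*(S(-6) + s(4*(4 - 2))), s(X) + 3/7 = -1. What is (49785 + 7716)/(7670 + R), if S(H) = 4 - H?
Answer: 402507/54350 ≈ 7.4058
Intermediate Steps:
s(X) = -10/7 (s(X) = -3/7 - 1 = -10/7)
R = 660/7 (R = 11*((4 - 1*(-6)) - 10/7) = 11*((4 + 6) - 10/7) = 11*(10 - 10/7) = 11*(60/7) = 660/7 ≈ 94.286)
(49785 + 7716)/(7670 + R) = (49785 + 7716)/(7670 + 660/7) = 57501/(54350/7) = 57501*(7/54350) = 402507/54350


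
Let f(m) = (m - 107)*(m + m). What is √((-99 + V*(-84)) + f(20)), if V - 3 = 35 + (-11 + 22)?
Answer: 9*I*√95 ≈ 87.721*I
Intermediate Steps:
f(m) = 2*m*(-107 + m) (f(m) = (-107 + m)*(2*m) = 2*m*(-107 + m))
V = 49 (V = 3 + (35 + (-11 + 22)) = 3 + (35 + 11) = 3 + 46 = 49)
√((-99 + V*(-84)) + f(20)) = √((-99 + 49*(-84)) + 2*20*(-107 + 20)) = √((-99 - 4116) + 2*20*(-87)) = √(-4215 - 3480) = √(-7695) = 9*I*√95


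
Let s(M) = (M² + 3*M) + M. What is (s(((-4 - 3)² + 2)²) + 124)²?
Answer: 45910503481441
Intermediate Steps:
s(M) = M² + 4*M
(s(((-4 - 3)² + 2)²) + 124)² = (((-4 - 3)² + 2)²*(4 + ((-4 - 3)² + 2)²) + 124)² = (((-7)² + 2)²*(4 + ((-7)² + 2)²) + 124)² = ((49 + 2)²*(4 + (49 + 2)²) + 124)² = (51²*(4 + 51²) + 124)² = (2601*(4 + 2601) + 124)² = (2601*2605 + 124)² = (6775605 + 124)² = 6775729² = 45910503481441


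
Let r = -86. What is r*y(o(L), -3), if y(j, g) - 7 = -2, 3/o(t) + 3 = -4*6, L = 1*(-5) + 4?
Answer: -430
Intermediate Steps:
L = -1 (L = -5 + 4 = -1)
o(t) = -⅑ (o(t) = 3/(-3 - 4*6) = 3/(-3 - 24) = 3/(-27) = 3*(-1/27) = -⅑)
y(j, g) = 5 (y(j, g) = 7 - 2 = 5)
r*y(o(L), -3) = -86*5 = -430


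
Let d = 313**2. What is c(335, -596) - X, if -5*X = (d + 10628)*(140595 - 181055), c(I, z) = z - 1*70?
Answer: -878767590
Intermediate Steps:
c(I, z) = -70 + z (c(I, z) = z - 70 = -70 + z)
d = 97969
X = 878766924 (X = -(97969 + 10628)*(140595 - 181055)/5 = -108597*(-40460)/5 = -1/5*(-4393834620) = 878766924)
c(335, -596) - X = (-70 - 596) - 1*878766924 = -666 - 878766924 = -878767590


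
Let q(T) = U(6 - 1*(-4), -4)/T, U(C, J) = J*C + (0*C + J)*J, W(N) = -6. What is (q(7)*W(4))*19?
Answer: 2736/7 ≈ 390.86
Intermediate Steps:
U(C, J) = J² + C*J (U(C, J) = C*J + (0 + J)*J = C*J + J*J = C*J + J² = J² + C*J)
q(T) = -24/T (q(T) = (-4*((6 - 1*(-4)) - 4))/T = (-4*((6 + 4) - 4))/T = (-4*(10 - 4))/T = (-4*6)/T = -24/T)
(q(7)*W(4))*19 = (-24/7*(-6))*19 = (-24*⅐*(-6))*19 = -24/7*(-6)*19 = (144/7)*19 = 2736/7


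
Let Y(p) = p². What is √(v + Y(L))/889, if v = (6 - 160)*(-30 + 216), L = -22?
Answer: 16*I*√110/889 ≈ 0.18876*I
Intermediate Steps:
v = -28644 (v = -154*186 = -28644)
√(v + Y(L))/889 = √(-28644 + (-22)²)/889 = √(-28644 + 484)*(1/889) = √(-28160)*(1/889) = (16*I*√110)*(1/889) = 16*I*√110/889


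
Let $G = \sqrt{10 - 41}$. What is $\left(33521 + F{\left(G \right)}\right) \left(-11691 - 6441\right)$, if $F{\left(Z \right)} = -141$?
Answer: $-605246160$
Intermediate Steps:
$G = i \sqrt{31}$ ($G = \sqrt{-31} = i \sqrt{31} \approx 5.5678 i$)
$\left(33521 + F{\left(G \right)}\right) \left(-11691 - 6441\right) = \left(33521 - 141\right) \left(-11691 - 6441\right) = 33380 \left(-18132\right) = -605246160$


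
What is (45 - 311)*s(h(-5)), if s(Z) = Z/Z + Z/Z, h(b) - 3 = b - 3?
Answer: -532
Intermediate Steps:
h(b) = b (h(b) = 3 + (b - 3) = 3 + (-3 + b) = b)
s(Z) = 2 (s(Z) = 1 + 1 = 2)
(45 - 311)*s(h(-5)) = (45 - 311)*2 = -266*2 = -532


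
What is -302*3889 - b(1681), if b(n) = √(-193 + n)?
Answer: -1174478 - 4*√93 ≈ -1.1745e+6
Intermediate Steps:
-302*3889 - b(1681) = -302*3889 - √(-193 + 1681) = -1174478 - √1488 = -1174478 - 4*√93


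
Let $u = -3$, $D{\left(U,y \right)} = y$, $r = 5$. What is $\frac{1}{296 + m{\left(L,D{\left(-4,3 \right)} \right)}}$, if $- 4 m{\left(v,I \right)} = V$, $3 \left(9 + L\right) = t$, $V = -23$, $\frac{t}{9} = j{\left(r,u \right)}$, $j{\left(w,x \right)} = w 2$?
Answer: $\frac{4}{1207} \approx 0.003314$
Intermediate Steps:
$j{\left(w,x \right)} = 2 w$
$t = 90$ ($t = 9 \cdot 2 \cdot 5 = 9 \cdot 10 = 90$)
$L = 21$ ($L = -9 + \frac{1}{3} \cdot 90 = -9 + 30 = 21$)
$m{\left(v,I \right)} = \frac{23}{4}$ ($m{\left(v,I \right)} = \left(- \frac{1}{4}\right) \left(-23\right) = \frac{23}{4}$)
$\frac{1}{296 + m{\left(L,D{\left(-4,3 \right)} \right)}} = \frac{1}{296 + \frac{23}{4}} = \frac{1}{\frac{1207}{4}} = \frac{4}{1207}$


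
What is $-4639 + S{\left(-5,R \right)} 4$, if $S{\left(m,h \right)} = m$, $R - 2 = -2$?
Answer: $-4659$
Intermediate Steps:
$R = 0$ ($R = 2 - 2 = 0$)
$-4639 + S{\left(-5,R \right)} 4 = -4639 - 20 = -4659$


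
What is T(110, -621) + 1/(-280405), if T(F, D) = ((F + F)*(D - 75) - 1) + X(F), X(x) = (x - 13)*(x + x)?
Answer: -36952051306/280405 ≈ -1.3178e+5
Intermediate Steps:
X(x) = 2*x*(-13 + x) (X(x) = (-13 + x)*(2*x) = 2*x*(-13 + x))
T(F, D) = -1 + 2*F*(-75 + D) + 2*F*(-13 + F) (T(F, D) = ((F + F)*(D - 75) - 1) + 2*F*(-13 + F) = ((2*F)*(-75 + D) - 1) + 2*F*(-13 + F) = (2*F*(-75 + D) - 1) + 2*F*(-13 + F) = (-1 + 2*F*(-75 + D)) + 2*F*(-13 + F) = -1 + 2*F*(-75 + D) + 2*F*(-13 + F))
T(110, -621) + 1/(-280405) = (-1 - 176*110 + 2*110**2 + 2*(-621)*110) + 1/(-280405) = (-1 - 19360 + 2*12100 - 136620) - 1/280405 = (-1 - 19360 + 24200 - 136620) - 1/280405 = -131781 - 1/280405 = -36952051306/280405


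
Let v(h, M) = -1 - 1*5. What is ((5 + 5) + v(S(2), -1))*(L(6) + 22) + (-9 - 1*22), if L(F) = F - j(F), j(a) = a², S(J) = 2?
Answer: -63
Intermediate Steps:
L(F) = F - F²
v(h, M) = -6 (v(h, M) = -1 - 5 = -6)
((5 + 5) + v(S(2), -1))*(L(6) + 22) + (-9 - 1*22) = ((5 + 5) - 6)*(6*(1 - 1*6) + 22) + (-9 - 1*22) = (10 - 6)*(6*(1 - 6) + 22) + (-9 - 22) = 4*(6*(-5) + 22) - 31 = 4*(-30 + 22) - 31 = 4*(-8) - 31 = -32 - 31 = -63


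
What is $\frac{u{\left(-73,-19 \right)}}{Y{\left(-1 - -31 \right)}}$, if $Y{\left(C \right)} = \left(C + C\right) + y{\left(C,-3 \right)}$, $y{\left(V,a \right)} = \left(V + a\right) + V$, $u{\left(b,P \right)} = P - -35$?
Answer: $\frac{16}{117} \approx 0.13675$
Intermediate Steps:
$u{\left(b,P \right)} = 35 + P$ ($u{\left(b,P \right)} = P + 35 = 35 + P$)
$y{\left(V,a \right)} = a + 2 V$
$Y{\left(C \right)} = -3 + 4 C$ ($Y{\left(C \right)} = \left(C + C\right) + \left(-3 + 2 C\right) = 2 C + \left(-3 + 2 C\right) = -3 + 4 C$)
$\frac{u{\left(-73,-19 \right)}}{Y{\left(-1 - -31 \right)}} = \frac{35 - 19}{-3 + 4 \left(-1 - -31\right)} = \frac{16}{-3 + 4 \left(-1 + 31\right)} = \frac{16}{-3 + 4 \cdot 30} = \frac{16}{-3 + 120} = \frac{16}{117}$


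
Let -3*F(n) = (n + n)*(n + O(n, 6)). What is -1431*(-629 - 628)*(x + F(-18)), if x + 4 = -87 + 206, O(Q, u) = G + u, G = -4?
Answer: -138505059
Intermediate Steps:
O(Q, u) = -4 + u
x = 115 (x = -4 + (-87 + 206) = -4 + 119 = 115)
F(n) = -2*n*(2 + n)/3 (F(n) = -(n + n)*(n + (-4 + 6))/3 = -2*n*(n + 2)/3 = -2*n*(2 + n)/3)
-1431*(-629 - 628)*(x + F(-18)) = -1431*(-629 - 628)*(115 - ⅔*(-18)*(2 - 18)) = -(-1798767)*(115 - ⅔*(-18)*(-16)) = -(-1798767)*(115 - 192) = -(-1798767)*(-77) = -1431*96789 = -138505059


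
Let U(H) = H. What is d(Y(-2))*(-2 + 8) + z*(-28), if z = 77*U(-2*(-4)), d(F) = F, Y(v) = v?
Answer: -17260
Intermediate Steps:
z = 616 (z = 77*(-2*(-4)) = 77*8 = 616)
d(Y(-2))*(-2 + 8) + z*(-28) = -2*(-2 + 8) + 616*(-28) = -2*6 - 17248 = -12 - 17248 = -17260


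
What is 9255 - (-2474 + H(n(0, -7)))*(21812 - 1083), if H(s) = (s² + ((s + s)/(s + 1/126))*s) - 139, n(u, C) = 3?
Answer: 20414276037/379 ≈ 5.3864e+7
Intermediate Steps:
H(s) = -139 + s² + 2*s²/(1/126 + s) (H(s) = (s² + ((2*s)/(s + 1/126))*s) - 139 = (s² + ((2*s)/(1/126 + s))*s) - 139 = (s² + (2*s/(1/126 + s))*s) - 139 = (s² + 2*s²/(1/126 + s)) - 139 = -139 + s² + 2*s²/(1/126 + s))
9255 - (-2474 + H(n(0, -7)))*(21812 - 1083) = 9255 - (-2474 + (-139 - 17514*3 + 126*3³ + 253*3²)/(1 + 126*3))*(21812 - 1083) = 9255 - (-2474 + (-139 - 52542 + 126*27 + 253*9)/(1 + 378))*20729 = 9255 - (-2474 + (-139 - 52542 + 3402 + 2277)/379)*20729 = 9255 - (-2474 + (1/379)*(-47002))*20729 = 9255 - (-2474 - 47002/379)*20729 = 9255 - (-984648)*20729/379 = 9255 - 1*(-20410768392/379) = 9255 + 20410768392/379 = 20414276037/379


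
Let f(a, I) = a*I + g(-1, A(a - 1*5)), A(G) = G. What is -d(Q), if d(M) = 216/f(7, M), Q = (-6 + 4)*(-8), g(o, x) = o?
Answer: -72/37 ≈ -1.9459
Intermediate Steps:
Q = 16 (Q = -2*(-8) = 16)
f(a, I) = -1 + I*a (f(a, I) = a*I - 1 = I*a - 1 = -1 + I*a)
d(M) = 216/(-1 + 7*M) (d(M) = 216/(-1 + M*7) = 216/(-1 + 7*M))
-d(Q) = -216/(-1 + 7*16) = -216/(-1 + 112) = -216/111 = -1*72/37 = -72/37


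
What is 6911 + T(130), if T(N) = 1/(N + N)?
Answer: 1796861/260 ≈ 6911.0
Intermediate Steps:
T(N) = 1/(2*N)
6911 + T(130) = 6911 + (1/2)/130 = 6911 + (1/2)*(1/130) = 6911 + 1/260 = 1796861/260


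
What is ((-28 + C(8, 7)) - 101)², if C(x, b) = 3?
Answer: 15876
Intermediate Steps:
((-28 + C(8, 7)) - 101)² = ((-28 + 3) - 101)² = (-25 - 101)² = (-126)² = 15876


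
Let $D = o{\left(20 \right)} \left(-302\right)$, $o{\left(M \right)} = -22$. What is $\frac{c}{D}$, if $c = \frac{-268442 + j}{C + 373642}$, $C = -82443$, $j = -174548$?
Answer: $- \frac{221495}{967363078} \approx -0.00022897$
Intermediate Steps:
$D = 6644$ ($D = \left(-22\right) \left(-302\right) = 6644$)
$c = - \frac{442990}{291199}$ ($c = \frac{-268442 - 174548}{-82443 + 373642} = - \frac{442990}{291199} \approx -1.5213$)
$\frac{c}{D} = - \frac{442990}{291199 \cdot 6644} = \left(- \frac{442990}{291199}\right) \frac{1}{6644} = - \frac{221495}{967363078}$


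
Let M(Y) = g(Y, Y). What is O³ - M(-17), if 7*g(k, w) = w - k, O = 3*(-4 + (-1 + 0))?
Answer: -3375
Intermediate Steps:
O = -15 (O = 3*(-4 - 1) = 3*(-5) = -15)
g(k, w) = -k/7 + w/7 (g(k, w) = (w - k)/7 = -k/7 + w/7)
M(Y) = 0 (M(Y) = -Y/7 + Y/7 = 0)
O³ - M(-17) = (-15)³ - 1*0 = -3375 + 0 = -3375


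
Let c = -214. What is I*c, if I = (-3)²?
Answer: -1926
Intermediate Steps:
I = 9
I*c = 9*(-214) = -1926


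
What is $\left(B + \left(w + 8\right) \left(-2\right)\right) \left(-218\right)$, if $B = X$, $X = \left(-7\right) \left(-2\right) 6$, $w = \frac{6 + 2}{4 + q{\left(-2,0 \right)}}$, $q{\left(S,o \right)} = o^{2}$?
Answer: $-13952$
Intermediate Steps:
$w = 2$ ($w = \frac{6 + 2}{4 + 0^{2}} = \frac{8}{4 + 0} = \frac{8}{4} = 8 \cdot \frac{1}{4} = 2$)
$X = 84$ ($X = 14 \cdot 6 = 84$)
$B = 84$
$\left(B + \left(w + 8\right) \left(-2\right)\right) \left(-218\right) = \left(84 + \left(2 + 8\right) \left(-2\right)\right) \left(-218\right) = \left(84 + 10 \left(-2\right)\right) \left(-218\right) = \left(84 - 20\right) \left(-218\right) = 64 \left(-218\right) = -13952$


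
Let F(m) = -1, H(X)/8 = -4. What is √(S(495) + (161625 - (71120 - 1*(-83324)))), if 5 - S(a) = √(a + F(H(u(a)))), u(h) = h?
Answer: √(7186 - √494) ≈ 84.639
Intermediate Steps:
H(X) = -32 (H(X) = 8*(-4) = -32)
S(a) = 5 - √(-1 + a) (S(a) = 5 - √(a - 1) = 5 - √(-1 + a))
√(S(495) + (161625 - (71120 - 1*(-83324)))) = √((5 - √(-1 + 495)) + (161625 - (71120 - 1*(-83324)))) = √((5 - √494) + (161625 - (71120 + 83324))) = √((5 - √494) + (161625 - 1*154444)) = √((5 - √494) + (161625 - 154444)) = √((5 - √494) + 7181) = √(7186 - √494)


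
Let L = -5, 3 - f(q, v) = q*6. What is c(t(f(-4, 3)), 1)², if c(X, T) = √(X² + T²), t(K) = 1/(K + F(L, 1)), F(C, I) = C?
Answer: 485/484 ≈ 1.0021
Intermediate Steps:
f(q, v) = 3 - 6*q (f(q, v) = 3 - q*6 = 3 - 6*q)
t(K) = 1/(-5 + K) (t(K) = 1/(K - 5) = 1/(-5 + K))
c(X, T) = √(T² + X²)
c(t(f(-4, 3)), 1)² = (√(1² + (1/(-5 + (3 - 6*(-4))))²))² = (√(1 + (1/(-5 + (3 + 24)))²))² = (√(1 + (1/(-5 + 27))²))² = (√(1 + (1/22)²))² = (√(1 + 1/484))² = (√(485/484))² = (√485/22)² = 485/484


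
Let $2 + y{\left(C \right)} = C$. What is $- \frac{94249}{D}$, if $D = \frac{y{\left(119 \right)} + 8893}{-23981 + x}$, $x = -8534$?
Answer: $\frac{612901247}{1802} \approx 3.4012 \cdot 10^{5}$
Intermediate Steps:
$y{\left(C \right)} = -2 + C$
$D = - \frac{1802}{6503}$ ($D = \frac{\left(-2 + 119\right) + 8893}{-23981 - 8534} = \frac{117 + 8893}{-32515} = 9010 \left(- \frac{1}{32515}\right) = - \frac{1802}{6503} \approx -0.2771$)
$- \frac{94249}{D} = - \frac{94249}{- \frac{1802}{6503}} = \left(-94249\right) \left(- \frac{6503}{1802}\right) = \frac{612901247}{1802}$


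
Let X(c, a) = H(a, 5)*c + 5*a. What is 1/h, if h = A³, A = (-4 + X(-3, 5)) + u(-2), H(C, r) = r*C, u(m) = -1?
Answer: -1/166375 ≈ -6.0105e-6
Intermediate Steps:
H(C, r) = C*r
X(c, a) = 5*a + 5*a*c (X(c, a) = (a*5)*c + 5*a = (5*a)*c + 5*a = 5*a*c + 5*a = 5*a + 5*a*c)
A = -55 (A = (-4 + 5*5*(1 - 3)) - 1 = (-4 + 5*5*(-2)) - 1 = (-4 - 50) - 1 = -54 - 1 = -55)
h = -166375 (h = (-55)³ = -166375)
1/h = 1/(-166375) = -1/166375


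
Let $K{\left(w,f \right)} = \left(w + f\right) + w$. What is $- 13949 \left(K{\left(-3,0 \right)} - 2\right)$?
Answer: $111592$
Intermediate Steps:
$K{\left(w,f \right)} = f + 2 w$ ($K{\left(w,f \right)} = \left(f + w\right) + w = f + 2 w$)
$- 13949 \left(K{\left(-3,0 \right)} - 2\right) = - 13949 \left(\left(0 + 2 \left(-3\right)\right) - 2\right) = - 13949 \left(\left(0 - 6\right) - 2\right) = - 13949 \left(-6 - 2\right) = \left(-13949\right) \left(-8\right) = 111592$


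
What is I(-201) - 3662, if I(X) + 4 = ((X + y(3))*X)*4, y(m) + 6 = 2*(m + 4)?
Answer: 151506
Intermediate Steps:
y(m) = 2 + 2*m (y(m) = -6 + 2*(m + 4) = -6 + 2*(4 + m) = -6 + (8 + 2*m) = 2 + 2*m)
I(X) = -4 + 4*X*(8 + X) (I(X) = -4 + ((X + (2 + 2*3))*X)*4 = -4 + ((X + (2 + 6))*X)*4 = -4 + ((X + 8)*X)*4 = -4 + ((8 + X)*X)*4 = -4 + (X*(8 + X))*4 = -4 + 4*X*(8 + X))
I(-201) - 3662 = (-4 + 4*(-201)² + 32*(-201)) - 3662 = (-4 + 4*40401 - 6432) - 3662 = (-4 + 161604 - 6432) - 3662 = 155168 - 3662 = 151506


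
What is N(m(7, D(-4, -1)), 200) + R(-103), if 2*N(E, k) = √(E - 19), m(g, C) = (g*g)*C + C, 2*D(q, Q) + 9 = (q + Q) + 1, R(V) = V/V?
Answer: 1 + I*√86 ≈ 1.0 + 9.2736*I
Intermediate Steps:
R(V) = 1
D(q, Q) = -4 + Q/2 + q/2 (D(q, Q) = -9/2 + ((q + Q) + 1)/2 = -9/2 + ((Q + q) + 1)/2 = -9/2 + (1 + Q + q)/2 = -9/2 + (½ + Q/2 + q/2) = -4 + Q/2 + q/2)
m(g, C) = C + C*g² (m(g, C) = g²*C + C = C*g² + C = C + C*g²)
N(E, k) = √(-19 + E)/2 (N(E, k) = √(E - 19)/2 = √(-19 + E)/2)
N(m(7, D(-4, -1)), 200) + R(-103) = √(-19 + (-4 + (½)*(-1) + (½)*(-4))*(1 + 7²))/2 + 1 = √(-19 + (-4 - ½ - 2)*(1 + 49))/2 + 1 = √(-19 - 13/2*50)/2 + 1 = √(-19 - 325)/2 + 1 = √(-344)/2 + 1 = (2*I*√86)/2 + 1 = I*√86 + 1 = 1 + I*√86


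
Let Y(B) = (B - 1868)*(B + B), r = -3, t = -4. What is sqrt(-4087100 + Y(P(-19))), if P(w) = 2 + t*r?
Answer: 2*I*sqrt(1034753) ≈ 2034.5*I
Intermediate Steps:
P(w) = 14 (P(w) = 2 - 4*(-3) = 2 + 12 = 14)
Y(B) = 2*B*(-1868 + B) (Y(B) = (-1868 + B)*(2*B) = 2*B*(-1868 + B))
sqrt(-4087100 + Y(P(-19))) = sqrt(-4087100 + 2*14*(-1868 + 14)) = sqrt(-4087100 + 2*14*(-1854)) = sqrt(-4087100 - 51912) = sqrt(-4139012) = 2*I*sqrt(1034753)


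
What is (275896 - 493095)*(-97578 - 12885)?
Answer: 23992453137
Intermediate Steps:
(275896 - 493095)*(-97578 - 12885) = -217199*(-110463) = 23992453137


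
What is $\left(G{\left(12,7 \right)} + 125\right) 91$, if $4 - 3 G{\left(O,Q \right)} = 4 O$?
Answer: $\frac{30121}{3} \approx 10040.0$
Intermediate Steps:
$G{\left(O,Q \right)} = \frac{4}{3} - \frac{4 O}{3}$
$\left(G{\left(12,7 \right)} + 125\right) 91 = \left(\left(\frac{4}{3} - 16\right) + 125\right) 91 = \left(- \frac{44}{3} + 125\right) 91 = \frac{331}{3} \cdot 91 = \frac{30121}{3}$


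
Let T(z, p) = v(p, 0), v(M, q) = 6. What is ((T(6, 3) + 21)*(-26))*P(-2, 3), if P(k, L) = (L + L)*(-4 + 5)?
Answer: -4212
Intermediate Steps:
P(k, L) = 2*L (P(k, L) = (2*L)*1 = 2*L)
T(z, p) = 6
((T(6, 3) + 21)*(-26))*P(-2, 3) = ((6 + 21)*(-26))*(2*3) = (27*(-26))*6 = -702*6 = -4212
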